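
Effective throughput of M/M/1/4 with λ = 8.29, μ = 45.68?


ρ = 0.1815; P_K = (1−ρ)ρ^4/(1−ρ^5) = 0.0008880
λ_eff = λ(1 − P_K) = 8.29·(1 − 0.0008880) = 8.29·0.999112 = 8.2826 /hr

Final: 8.2826 /hr


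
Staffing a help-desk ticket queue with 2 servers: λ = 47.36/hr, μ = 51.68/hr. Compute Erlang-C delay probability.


a = λ/μ = 0.9164; ρ = a/2 = 0.4582
P₀ = 0.371550 (from M/M/c formula)
C(c,a) = [a^c/(c!(1−ρ))]·P₀ = [0.83980/(2·0.5418)]·0.371550
= 0.77502·0.371550 = 0.287959

Final: 0.287959


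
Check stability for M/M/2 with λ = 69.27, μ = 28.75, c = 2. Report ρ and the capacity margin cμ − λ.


Total capacity cμ = 2·28.75 = 57.50/hr
ρ = λ/(cμ) = 69.27/57.50 = 1.2047
Stable ⇔ ρ < 1: NO
Spare capacity = cμ − λ = 57.50 − 69.27 = -11.77/hr

Final: ρ = 1.2047; unstable; margin = -11.77/hr


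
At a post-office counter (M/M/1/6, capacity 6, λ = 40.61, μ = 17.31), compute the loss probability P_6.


ρ = λ/μ = 40.61/17.31 = 2.3460
P_K = (1−ρ)ρ^K/(1−ρ^(K+1)) = (-1.3460·166.730683)/(1 − 391.157310)
= -224.426627/-390.157310 = 0.575221

Final: 0.575221


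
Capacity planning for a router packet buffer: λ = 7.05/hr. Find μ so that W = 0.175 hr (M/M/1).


W = 1/(μ−λ) ⇒ μ − λ = 1/W = 1/0.175 = 5.7143
μ = λ + 1/W = 7.05 + 5.7143 = 12.7643 per hr

Final: 12.7643 /hr


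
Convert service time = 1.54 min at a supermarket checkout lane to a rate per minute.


μ = 1/(service time) in consistent units.
1 minute = 1 min, so μ = 1/1.54 = 0.6494 per minute

Final: 0.6494 /min


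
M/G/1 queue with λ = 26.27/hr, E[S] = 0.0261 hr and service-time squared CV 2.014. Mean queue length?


ρ = λ·E[S] = 26.27·0.0261 = 0.6856
Lq = ρ²(1+C_s²)/(2(1−ρ)) = 0.4701·(1+2.014)/(2·0.3144)
= 0.4701·3.0140/0.6287 = 2.25370

Final: 2.25370


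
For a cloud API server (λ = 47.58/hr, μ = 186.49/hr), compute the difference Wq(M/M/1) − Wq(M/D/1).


ρ = 47.58/186.49 = 0.2551
Wq(M/M/1) = ρ/(μ−λ) = 0.2551/138.91 = 0.001837 hr
Wq(M/D/1) = ρ/(2(μ−λ)) = 0.0009183 hr
Savings = 0.001837 − 0.0009183 = 0.0009183 hr

Final: 0.0009183 hr


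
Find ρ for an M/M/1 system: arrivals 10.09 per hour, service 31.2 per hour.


ρ = λ/μ = 10.09/31.2 = 0.3234

Final: 0.3234


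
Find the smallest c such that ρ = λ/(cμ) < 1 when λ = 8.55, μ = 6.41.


Stability requires cμ > λ ⇔ c > λ/μ.
λ/μ = 8.55/6.41 = 1.3339
Minimum integer c = ⌊1.3339⌋ + 1 = 2
Check: 2·6.41 = 12.82 > 8.55, while 1·6.41 = 6.41 ≤ 8.55

Final: 2 servers


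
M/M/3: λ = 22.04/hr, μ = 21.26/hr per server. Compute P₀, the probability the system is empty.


a = λ/μ = 22.04/21.26 = 1.0367; ρ = a/c = 0.3456
Σ_{k=0}^{2} a^k/k! (terms k=0..2) = 1.00000 + 1.03669 + 0.53736 = 2.57405
Tail: a^3/(3!(1−ρ)) = 1.11415/(6·0.6544) = 0.28374
P₀ = 1/(2.57405 + 0.28374) = 1/2.85779 = 0.349920

Final: 0.349920


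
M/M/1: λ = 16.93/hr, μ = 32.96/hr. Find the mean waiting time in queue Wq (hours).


ρ = 16.93/32.96 = 0.5137
Wq = ρ/(μ−λ) = 0.5137/(32.96 − 16.93) = 0.5137/16.03 = 0.03204 hr

Final: 0.03204 hr


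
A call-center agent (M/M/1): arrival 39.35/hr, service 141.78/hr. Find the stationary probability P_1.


ρ = 39.35/141.78 = 0.2775
P_n = (1−ρ)·ρ^n = (1 − 0.2775)·0.2775^1 = 0.7225·0.277543 = 0.200513

Final: 0.200513


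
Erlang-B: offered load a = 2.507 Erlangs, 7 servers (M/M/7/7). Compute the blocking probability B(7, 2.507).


B(c,a) = (a^c/c!) / Σ_{k=0}^{c} a^k/k!
a^7/7! = 0.123495
Σ terms (k=0..7): 1.00000 + 2.50700 + 3.14252 + 2.62610 + 1.64591 + 0.82526 + 0.34482 + 0.12350 = 12.215113
B = 0.123495/12.215113 = 0.010110

Final: 0.010110


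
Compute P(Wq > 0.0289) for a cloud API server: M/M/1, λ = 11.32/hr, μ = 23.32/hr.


ρ = 11.32/23.32 = 0.4854
P(Wq > t) = ρ·e^{−(μ−λ)t} = 0.4854·e^{−0.3468}
= 0.4854·0.706947 = 0.343166

Final: 0.343166


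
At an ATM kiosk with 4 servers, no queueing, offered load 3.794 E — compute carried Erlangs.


B(4,3.794) = 0.290424 (Erlang-B)
Carried load = a(1 − B) = 3.794·(1 − 0.290424) = 3.794·0.709576 = 2.6921 E

Final: 2.6921 Erlangs


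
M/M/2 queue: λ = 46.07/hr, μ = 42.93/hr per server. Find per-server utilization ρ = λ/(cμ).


ρ = λ/(cμ) = 46.07/(2·42.93) = 46.07/85.86 = 0.5366

Final: 0.5366


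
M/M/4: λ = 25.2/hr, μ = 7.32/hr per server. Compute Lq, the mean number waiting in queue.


a = λ/μ = 3.4426; ρ = a/4 = 0.8607
P₀ = 0.016901
Lq = P₀·a^c·ρ / (c!·(1−ρ)²) = 0.016901·140.46167·0.8607/(24·0.01942)
= 4.38431

Final: 4.38431


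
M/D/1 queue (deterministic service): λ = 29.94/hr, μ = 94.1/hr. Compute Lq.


ρ = 29.94/94.1 = 0.3182
M/D/1: Lq = ρ²/(2(1−ρ)) = 0.1012/(2·0.6818) = 0.07424

Final: 0.07424


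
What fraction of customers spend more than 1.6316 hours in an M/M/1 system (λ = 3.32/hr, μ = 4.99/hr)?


W ~ Exponential(μ−λ) for M/M/1.
μ − λ = 4.99 − 3.32 = 1.6700
P(W > t) = e^{−(μ−λ)t} = e^{−2.7248} = 0.065561

Final: 0.065561


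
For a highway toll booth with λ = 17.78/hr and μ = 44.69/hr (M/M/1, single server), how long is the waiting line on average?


ρ = 17.78/44.69 = 0.3979
Lq = ρ²/(1−ρ) = 0.1583/0.6021 = 0.2629

Final: 0.2629


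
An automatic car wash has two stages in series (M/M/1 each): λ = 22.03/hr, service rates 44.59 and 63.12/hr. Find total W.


Each node sees arrival rate λ = 22.03/hr (tandem ⇒ throughput preserved).
W₁ = 1/(μ₁−λ) = 1/(44.59−22.03) = 0.04433 hr
W₂ = 1/(μ₂−λ) = 1/(63.12−22.03) = 0.02434 hr
W_total = W₁ + W₂ = 0.04433 + 0.02434 = 0.06866 hr

Final: 0.06866 hr


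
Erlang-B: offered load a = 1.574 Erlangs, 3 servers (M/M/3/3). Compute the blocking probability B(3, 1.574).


B(c,a) = (a^c/c!) / Σ_{k=0}^{c} a^k/k!
a^3/3! = 0.649925
Σ terms (k=0..3): 1.00000 + 1.57400 + 1.23874 + 0.64992 = 4.462663
B = 0.649925/4.462663 = 0.145636

Final: 0.145636


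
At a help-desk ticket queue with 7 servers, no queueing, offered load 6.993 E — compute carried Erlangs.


B(7,6.993) = 0.248438 (Erlang-B)
Carried load = a(1 − B) = 6.993·(1 − 0.248438) = 6.993·0.751562 = 5.2557 E

Final: 5.2557 Erlangs


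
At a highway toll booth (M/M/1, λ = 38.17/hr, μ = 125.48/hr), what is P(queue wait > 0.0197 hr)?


ρ = 38.17/125.48 = 0.3042
P(Wq > t) = ρ·e^{−(μ−λ)t} = 0.3042·e^{−1.7200}
= 0.3042·0.179065 = 0.054470

Final: 0.054470


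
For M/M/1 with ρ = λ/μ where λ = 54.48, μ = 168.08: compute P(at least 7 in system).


ρ = 54.48/168.08 = 0.3241
P(N ≥ n) = ρ^n = 0.3241^7 = 0.0003759

Final: 0.0003759


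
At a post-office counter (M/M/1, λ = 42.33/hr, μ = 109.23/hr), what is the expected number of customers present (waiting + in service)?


ρ = λ/μ = 42.33/109.23 = 0.3875
L = ρ/(1−ρ) = 0.3875/(1 − 0.3875) = 0.3875/0.6125 = 0.6327

Final: 0.6327


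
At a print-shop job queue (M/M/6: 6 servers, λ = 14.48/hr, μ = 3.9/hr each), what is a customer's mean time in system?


a = 3.7128; ρ = 0.6188; P₀ = 0.023001
Lq = P₀·a^c·ρ/(c!(1−ρ)²) = 0.35636
Wq = Lq/λ = 0.35636/14.48 = 0.02461 hr
W = Wq + 1/μ = 0.02461 + 0.25641 = 0.28102 hr

Final: 0.28102 hr


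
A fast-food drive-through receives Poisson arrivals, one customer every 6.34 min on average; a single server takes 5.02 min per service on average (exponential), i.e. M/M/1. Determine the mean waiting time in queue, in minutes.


λ = 60/6.34 = 9.4637 /hr
μ = 60/5.02 = 11.9522 /hr
ρ = λ/μ = 9.4637/11.9522 = 0.7918
Wq = ρ/(μ−λ) = 0.7918/(11.9522−9.4637) = 0.31819 hr
In minutes: 0.31819·60 = 19.091 min

Final: 19.091 min


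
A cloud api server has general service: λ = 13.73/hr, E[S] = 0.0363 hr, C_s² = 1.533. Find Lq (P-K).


ρ = λ·E[S] = 13.73·0.0363 = 0.4984
Lq = ρ²(1+C_s²)/(2(1−ρ)) = 0.2484·(1+1.533)/(2·0.5016)
= 0.2484·2.5330/1.0032 = 0.62719

Final: 0.62719


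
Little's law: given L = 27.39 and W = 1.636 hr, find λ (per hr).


λ = L/W = 27.39/1.636 = 16.7421 /hr

Final: 16.7421 /hr


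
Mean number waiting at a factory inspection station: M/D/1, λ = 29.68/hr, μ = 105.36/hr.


ρ = 29.68/105.36 = 0.2817
M/D/1: Lq = ρ²/(2(1−ρ)) = 0.07936/(2·0.7183) = 0.05524

Final: 0.05524


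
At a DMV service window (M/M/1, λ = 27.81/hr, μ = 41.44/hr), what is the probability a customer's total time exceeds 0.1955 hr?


W ~ Exponential(μ−λ) for M/M/1.
μ − λ = 41.44 − 27.81 = 13.6300
P(W > t) = e^{−(μ−λ)t} = e^{−2.6647} = 0.069623

Final: 0.069623


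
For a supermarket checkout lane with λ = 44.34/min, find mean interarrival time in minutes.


Mean interarrival time = 1/λ = 1/44.34 minute = 0.02255 minute
In minutes: 0.02255 × 1 = 0.02255 min

Final: 0.02255 min


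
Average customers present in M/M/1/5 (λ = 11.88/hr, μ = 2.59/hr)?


ρ = 11.88/2.59 = 4.5869
L = ρ[1 − (K+1)ρ^K + Kρ^(K+1)] / [(1−ρ)(1−ρ^(K+1))]
Numerator: 4.5869·(1 − 6·2030.408313 + 5·9313.224230) = 157718.106074
Denominator: (-3.5869)·(-9312.224230) = 33401.761814
L = 157718.106074/33401.761814 = 4.7218

Final: 4.7218


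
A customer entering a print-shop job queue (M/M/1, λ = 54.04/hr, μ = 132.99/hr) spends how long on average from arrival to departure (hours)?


W = 1/(μ−λ) = 1/(132.99 − 54.04) = 1/78.95 = 0.01267 hr

Final: 0.01267 hr


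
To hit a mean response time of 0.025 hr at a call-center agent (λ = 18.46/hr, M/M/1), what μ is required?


W = 1/(μ−λ) ⇒ μ − λ = 1/W = 1/0.025 = 40.0000
μ = λ + 1/W = 18.46 + 40.0000 = 58.4600 per hr

Final: 58.4600 /hr


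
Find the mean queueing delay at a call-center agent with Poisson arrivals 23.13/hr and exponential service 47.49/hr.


ρ = 23.13/47.49 = 0.4870
Wq = ρ/(μ−λ) = 0.4870/(47.49 − 23.13) = 0.4870/24.36 = 0.01999 hr

Final: 0.01999 hr


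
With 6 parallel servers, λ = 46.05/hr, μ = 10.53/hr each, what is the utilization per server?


ρ = λ/(cμ) = 46.05/(6·10.53) = 46.05/63.18 = 0.7289

Final: 0.7289


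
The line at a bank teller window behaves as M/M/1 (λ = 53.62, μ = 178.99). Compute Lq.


ρ = 53.62/178.99 = 0.2996
Lq = ρ²/(1−ρ) = 0.08974/0.7004 = 0.1281

Final: 0.1281


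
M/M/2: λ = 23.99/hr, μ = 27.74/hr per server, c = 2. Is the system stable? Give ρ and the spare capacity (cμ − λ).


Total capacity cμ = 2·27.74 = 55.48/hr
ρ = λ/(cμ) = 23.99/55.48 = 0.4324
Stable ⇔ ρ < 1: YES
Spare capacity = cμ − λ = 55.48 − 23.99 = 31.49/hr

Final: ρ = 0.4324; stable; margin = 31.49/hr


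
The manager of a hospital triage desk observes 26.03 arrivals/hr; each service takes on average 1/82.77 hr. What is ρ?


ρ = λ/μ = 26.03/82.77 = 0.3145

Final: 0.3145


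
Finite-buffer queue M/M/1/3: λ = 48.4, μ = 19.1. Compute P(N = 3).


ρ = λ/μ = 48.4/19.1 = 2.5340
P_K = (1−ρ)ρ^K/(1−ρ^(K+1)) = (-1.5340·16.271814)/(1 − 41.233289)
= -24.961475/-40.233289 = 0.620418

Final: 0.620418


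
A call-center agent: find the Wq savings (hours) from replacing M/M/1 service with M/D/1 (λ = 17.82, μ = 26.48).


ρ = 17.82/26.48 = 0.6730
Wq(M/M/1) = ρ/(μ−λ) = 0.6730/8.66 = 0.07771 hr
Wq(M/D/1) = ρ/(2(μ−λ)) = 0.03885 hr
Savings = 0.07771 − 0.03885 = 0.03885 hr

Final: 0.03885 hr


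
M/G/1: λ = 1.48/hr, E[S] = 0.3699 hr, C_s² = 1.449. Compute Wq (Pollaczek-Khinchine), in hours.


ρ = λ·E[S] = 1.48·0.3699 = 0.5475
E[S²] = E[S]²(1+C_s²) = 0.3699²·(1+1.449) = 0.335087
Wq = λ·E[S²]/(2(1−ρ)) = 1.48·0.335087/(2·0.4525) = 0.54793 hr

Final: 0.54793 hr


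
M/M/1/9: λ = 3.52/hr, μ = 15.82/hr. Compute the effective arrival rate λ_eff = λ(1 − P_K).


ρ = 0.2225; P_K = (1−ρ)ρ^9/(1−ρ^10) = 0.000001039
λ_eff = λ(1 − P_K) = 3.52·(1 − 0.000001039) = 3.52·0.999999 = 3.5200 /hr

Final: 3.5200 /hr


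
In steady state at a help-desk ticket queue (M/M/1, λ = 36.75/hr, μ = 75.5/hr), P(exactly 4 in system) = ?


ρ = 36.75/75.5 = 0.4868
P_n = (1−ρ)·ρ^n = (1 − 0.4868)·0.4868^4 = 0.5132·0.056136 = 0.028812

Final: 0.028812


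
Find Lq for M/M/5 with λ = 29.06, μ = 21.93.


a = λ/μ = 1.3251; ρ = a/5 = 0.2650
P₀ = 0.265554
Lq = P₀·a^c·ρ / (c!·(1−ρ)²) = 0.265554·4.08587·0.2650/(120·0.54019)
= 0.004436

Final: 0.004436


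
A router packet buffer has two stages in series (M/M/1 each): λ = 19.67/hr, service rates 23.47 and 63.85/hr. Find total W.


Each node sees arrival rate λ = 19.67/hr (tandem ⇒ throughput preserved).
W₁ = 1/(μ₁−λ) = 1/(23.47−19.67) = 0.26316 hr
W₂ = 1/(μ₂−λ) = 1/(63.85−19.67) = 0.02263 hr
W_total = W₁ + W₂ = 0.26316 + 0.02263 = 0.28579 hr

Final: 0.28579 hr


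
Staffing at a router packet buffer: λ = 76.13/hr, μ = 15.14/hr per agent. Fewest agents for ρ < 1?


Stability requires cμ > λ ⇔ c > λ/μ.
λ/μ = 76.13/15.14 = 5.0284
Minimum integer c = ⌊5.0284⌋ + 1 = 6
Check: 6·15.14 = 90.84 > 76.13, while 5·15.14 = 75.70 ≤ 76.13

Final: 6 servers


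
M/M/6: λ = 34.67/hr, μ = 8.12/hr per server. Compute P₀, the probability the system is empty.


a = λ/μ = 34.67/8.12 = 4.2697; ρ = a/c = 0.7116
Σ_{k=0}^{5} a^k/k! (terms k=0..5) = 1.00000 + 4.26970 + 9.11519 + 12.97305 + 13.84778 + 11.82518 = 53.03090
Tail: a^6/(6!(1−ρ)) = 6058.80360/(720·0.2884) = 29.18000
P₀ = 1/(53.03090 + 29.18000) = 1/82.21091 = 0.012164

Final: 0.012164


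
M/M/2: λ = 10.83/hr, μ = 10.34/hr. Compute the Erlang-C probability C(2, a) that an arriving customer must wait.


a = λ/μ = 1.0474; ρ = a/2 = 0.5237
P₀ = 0.312599 (from M/M/c formula)
C(c,a) = [a^c/(c!(1−ρ))]·P₀ = [1.09702/(2·0.4763)]·0.312599
= 1.15160·0.312599 = 0.359988

Final: 0.359988


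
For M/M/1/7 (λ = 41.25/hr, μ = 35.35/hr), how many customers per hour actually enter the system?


ρ = 1.1669; P_K = (1−ρ)ρ^7/(1−ρ^8) = 0.201703
λ_eff = λ(1 − P_K) = 41.25·(1 − 0.201703) = 41.25·0.798297 = 32.9298 /hr

Final: 32.9298 /hr


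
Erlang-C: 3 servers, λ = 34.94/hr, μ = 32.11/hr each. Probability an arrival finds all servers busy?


a = λ/μ = 1.0881; ρ = a/3 = 0.3627
P₀ = 0.331444 (from M/M/c formula)
C(c,a) = [a^c/(c!(1−ρ))]·P₀ = [1.28839/(6·0.6373)]·0.331444
= 0.33695·0.331444 = 0.111679

Final: 0.111679


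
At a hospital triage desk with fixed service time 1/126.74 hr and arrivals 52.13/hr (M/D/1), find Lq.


ρ = 52.13/126.74 = 0.4113
M/D/1: Lq = ρ²/(2(1−ρ)) = 0.1692/(2·0.5887) = 0.14369

Final: 0.14369


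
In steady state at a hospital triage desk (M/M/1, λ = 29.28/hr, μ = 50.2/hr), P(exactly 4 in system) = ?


ρ = 29.28/50.2 = 0.5833
P_n = (1−ρ)·ρ^n = (1 − 0.5833)·0.5833^4 = 0.4167·0.115736 = 0.048231

Final: 0.048231


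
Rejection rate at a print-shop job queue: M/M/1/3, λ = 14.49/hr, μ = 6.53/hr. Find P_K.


ρ = λ/μ = 14.49/6.53 = 2.2190
P_K = (1−ρ)ρ^K/(1−ρ^(K+1)) = (-1.2190·10.926111)/(1 − 24.244923)
= -13.318812/-23.244923 = 0.572977

Final: 0.572977


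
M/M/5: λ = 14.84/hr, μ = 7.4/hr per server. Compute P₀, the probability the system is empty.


a = λ/μ = 14.84/7.4 = 2.0054; ρ = a/c = 0.4011
Σ_{k=0}^{4} a^k/k! (terms k=0..4) = 1.00000 + 2.00541 + 2.01083 + 1.34417 + 0.67390 = 7.03431
Tail: a^5/(5!(1−ρ)) = 32.43478/(120·0.5989) = 0.45130
P₀ = 1/(7.03431 + 0.45130) = 1/7.48560 = 0.133590

Final: 0.133590


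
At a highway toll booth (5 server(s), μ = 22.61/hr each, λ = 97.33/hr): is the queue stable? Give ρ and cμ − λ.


Total capacity cμ = 5·22.61 = 113.05/hr
ρ = λ/(cμ) = 97.33/113.05 = 0.8609
Stable ⇔ ρ < 1: YES
Spare capacity = cμ − λ = 113.05 − 97.33 = 15.72/hr

Final: ρ = 0.8609; stable; margin = 15.72/hr


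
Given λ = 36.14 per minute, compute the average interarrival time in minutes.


Mean interarrival time = 1/λ = 1/36.14 minute = 0.02767 minute
In minutes: 0.02767 × 1 = 0.02767 min

Final: 0.02767 min


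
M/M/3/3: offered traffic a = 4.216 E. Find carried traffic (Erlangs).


B(3,4.216) = 0.469660 (Erlang-B)
Carried load = a(1 − B) = 4.216·(1 − 0.469660) = 4.216·0.530340 = 2.2359 E

Final: 2.2359 Erlangs


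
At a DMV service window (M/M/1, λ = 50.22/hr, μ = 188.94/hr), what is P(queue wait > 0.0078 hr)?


ρ = 50.22/188.94 = 0.2658
P(Wq > t) = ρ·e^{−(μ−λ)t} = 0.2658·e^{−1.0820}
= 0.2658·0.338912 = 0.090082

Final: 0.090082


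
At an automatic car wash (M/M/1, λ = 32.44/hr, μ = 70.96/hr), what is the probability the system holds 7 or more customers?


ρ = 32.44/70.96 = 0.4572
P(N ≥ n) = ρ^n = 0.4572^7 = 0.004173

Final: 0.004173


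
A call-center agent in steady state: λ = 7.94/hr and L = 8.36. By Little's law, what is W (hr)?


W = L/λ = 8.36/7.94 = 1.0529 hr

Final: 1.0529 hr


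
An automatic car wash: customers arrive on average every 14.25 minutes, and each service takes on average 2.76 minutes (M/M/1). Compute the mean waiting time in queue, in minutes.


λ = 60/14.25 = 4.2105 /hr
μ = 60/2.76 = 21.7391 /hr
ρ = λ/μ = 4.2105/21.7391 = 0.1937
Wq = ρ/(μ−λ) = 0.1937/(21.7391−4.2105) = 0.01105 hr
In minutes: 0.01105·60 = 0.6630 min

Final: 0.6630 min


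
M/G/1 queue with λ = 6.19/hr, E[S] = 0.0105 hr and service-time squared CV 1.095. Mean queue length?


ρ = λ·E[S] = 6.19·0.0105 = 0.06500
Lq = ρ²(1+C_s²)/(2(1−ρ)) = 0.004224·(1+1.095)/(2·0.9350)
= 0.004224·2.0950/1.8700 = 0.004733

Final: 0.004733


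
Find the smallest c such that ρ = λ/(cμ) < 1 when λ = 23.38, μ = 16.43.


Stability requires cμ > λ ⇔ c > λ/μ.
λ/μ = 23.38/16.43 = 1.4230
Minimum integer c = ⌊1.4230⌋ + 1 = 2
Check: 2·16.43 = 32.86 > 23.38, while 1·16.43 = 16.43 ≤ 23.38

Final: 2 servers


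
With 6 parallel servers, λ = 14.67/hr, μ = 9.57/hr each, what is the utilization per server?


ρ = λ/(cμ) = 14.67/(6·9.57) = 14.67/57.42 = 0.2555

Final: 0.2555


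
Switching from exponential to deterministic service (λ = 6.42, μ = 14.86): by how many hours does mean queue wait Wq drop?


ρ = 6.42/14.86 = 0.4320
Wq(M/M/1) = ρ/(μ−λ) = 0.4320/8.44 = 0.05119 hr
Wq(M/D/1) = ρ/(2(μ−λ)) = 0.02559 hr
Savings = 0.05119 − 0.02559 = 0.02559 hr

Final: 0.02559 hr


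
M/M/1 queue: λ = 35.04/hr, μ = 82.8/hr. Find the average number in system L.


ρ = λ/μ = 35.04/82.8 = 0.4232
L = ρ/(1−ρ) = 0.4232/(1 − 0.4232) = 0.4232/0.5768 = 0.7337

Final: 0.7337


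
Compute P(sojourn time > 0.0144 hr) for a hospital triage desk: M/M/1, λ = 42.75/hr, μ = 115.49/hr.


W ~ Exponential(μ−λ) for M/M/1.
μ − λ = 115.49 − 42.75 = 72.7400
P(W > t) = e^{−(μ−λ)t} = e^{−1.0475} = 0.350829

Final: 0.350829


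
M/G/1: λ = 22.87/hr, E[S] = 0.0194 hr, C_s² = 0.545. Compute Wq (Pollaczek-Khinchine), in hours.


ρ = λ·E[S] = 22.87·0.0194 = 0.4437
E[S²] = E[S]²(1+C_s²) = 0.0194²·(1+0.545) = 0.0005815
Wq = λ·E[S²]/(2(1−ρ)) = 22.87·0.0005815/(2·0.5563) = 0.01195 hr

Final: 0.01195 hr


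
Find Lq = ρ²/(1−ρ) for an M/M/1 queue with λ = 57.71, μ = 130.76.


ρ = 57.71/130.76 = 0.4413
Lq = ρ²/(1−ρ) = 0.1948/0.5587 = 0.3487

Final: 0.3487


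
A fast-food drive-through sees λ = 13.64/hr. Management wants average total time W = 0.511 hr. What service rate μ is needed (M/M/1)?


W = 1/(μ−λ) ⇒ μ − λ = 1/W = 1/0.511 = 1.9569
μ = λ + 1/W = 13.64 + 1.9569 = 15.5969 per hr

Final: 15.5969 /hr


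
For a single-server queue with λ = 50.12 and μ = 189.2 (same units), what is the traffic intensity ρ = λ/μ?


ρ = λ/μ = 50.12/189.2 = 0.2649

Final: 0.2649


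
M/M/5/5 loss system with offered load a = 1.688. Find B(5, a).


B(c,a) = (a^c/c!) / Σ_{k=0}^{c} a^k/k!
a^5/5! = 0.114204
Σ terms (k=0..5): 1.00000 + 1.68800 + 1.42467 + 0.80162 + 0.33828 + 0.11420 = 5.366773
B = 0.114204/5.366773 = 0.021280

Final: 0.021280


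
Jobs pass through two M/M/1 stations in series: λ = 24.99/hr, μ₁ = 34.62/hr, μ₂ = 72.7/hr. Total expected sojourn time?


Each node sees arrival rate λ = 24.99/hr (tandem ⇒ throughput preserved).
W₁ = 1/(μ₁−λ) = 1/(34.62−24.99) = 0.10384 hr
W₂ = 1/(μ₂−λ) = 1/(72.7−24.99) = 0.02096 hr
W_total = W₁ + W₂ = 0.10384 + 0.02096 = 0.12480 hr

Final: 0.12480 hr


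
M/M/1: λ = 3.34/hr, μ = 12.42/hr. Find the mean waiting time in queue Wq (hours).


ρ = 3.34/12.42 = 0.2689
Wq = ρ/(μ−λ) = 0.2689/(12.42 − 3.34) = 0.2689/9.08 = 0.02962 hr

Final: 0.02962 hr


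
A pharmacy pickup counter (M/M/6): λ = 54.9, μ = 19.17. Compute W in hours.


a = 2.8638; ρ = 0.4773; P₀ = 0.056327
Lq = P₀·a^c·ρ/(c!(1−ρ)²) = 0.07540
Wq = Lq/λ = 0.07540/54.9 = 0.001373 hr
W = Wq + 1/μ = 0.001373 + 0.05216 = 0.05354 hr

Final: 0.05354 hr


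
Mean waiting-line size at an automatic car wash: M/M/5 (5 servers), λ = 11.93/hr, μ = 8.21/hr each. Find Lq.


a = λ/μ = 1.4531; ρ = a/5 = 0.2906
P₀ = 0.233529
Lq = P₀·a^c·ρ / (c!·(1−ρ)²) = 0.233529·6.47868·0.2906/(120·0.50322)
= 0.007281

Final: 0.007281


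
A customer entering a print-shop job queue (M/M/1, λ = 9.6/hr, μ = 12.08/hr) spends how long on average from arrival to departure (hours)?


W = 1/(μ−λ) = 1/(12.08 − 9.6) = 1/2.48 = 0.4032 hr

Final: 0.4032 hr


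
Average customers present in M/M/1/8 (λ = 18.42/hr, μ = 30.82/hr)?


ρ = 18.42/30.82 = 0.5977
L = ρ[1 − (K+1)ρ^K + Kρ^(K+1)] / [(1−ρ)(1−ρ^(K+1))]
Numerator: 0.5977·(1 − 9·0.016280 + 8·0.009730) = 0.556616
Denominator: (0.4023)·(0.990270) = 0.398421
L = 0.556616/0.398421 = 1.3971

Final: 1.3971


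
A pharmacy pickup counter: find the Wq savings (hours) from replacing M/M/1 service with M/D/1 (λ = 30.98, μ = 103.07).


ρ = 30.98/103.07 = 0.3006
Wq(M/M/1) = ρ/(μ−λ) = 0.3006/72.09 = 0.004169 hr
Wq(M/D/1) = ρ/(2(μ−λ)) = 0.002085 hr
Savings = 0.004169 − 0.002085 = 0.002085 hr

Final: 0.002085 hr


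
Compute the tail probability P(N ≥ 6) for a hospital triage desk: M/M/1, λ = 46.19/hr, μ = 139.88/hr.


ρ = 46.19/139.88 = 0.3302
P(N ≥ n) = ρ^n = 0.3302^6 = 0.001296

Final: 0.001296


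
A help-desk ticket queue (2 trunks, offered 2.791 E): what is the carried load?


B(2,2.791) = 0.506755 (Erlang-B)
Carried load = a(1 − B) = 2.791·(1 − 0.506755) = 2.791·0.493245 = 1.3766 E

Final: 1.3766 Erlangs


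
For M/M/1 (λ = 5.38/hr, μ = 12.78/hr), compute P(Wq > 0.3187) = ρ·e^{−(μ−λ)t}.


ρ = 5.38/12.78 = 0.4210
P(Wq > t) = ρ·e^{−(μ−λ)t} = 0.4210·e^{−2.3584}
= 0.4210·0.094573 = 0.039813

Final: 0.039813


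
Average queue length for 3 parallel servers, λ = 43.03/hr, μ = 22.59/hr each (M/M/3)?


a = λ/μ = 1.9048; ρ = a/3 = 0.6349
P₀ = 0.126994
Lq = P₀·a^c·ρ / (c!·(1−ρ)²) = 0.126994·6.91139·0.6349/(6·0.13327)
= 0.69696

Final: 0.69696


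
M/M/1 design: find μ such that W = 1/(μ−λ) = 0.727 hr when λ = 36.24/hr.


W = 1/(μ−λ) ⇒ μ − λ = 1/W = 1/0.727 = 1.3755
μ = λ + 1/W = 36.24 + 1.3755 = 37.6155 per hr

Final: 37.6155 /hr


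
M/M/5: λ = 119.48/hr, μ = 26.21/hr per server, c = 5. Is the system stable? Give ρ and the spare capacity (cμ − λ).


Total capacity cμ = 5·26.21 = 131.05/hr
ρ = λ/(cμ) = 119.48/131.05 = 0.9117
Stable ⇔ ρ < 1: YES
Spare capacity = cμ − λ = 131.05 − 119.48 = 11.57/hr

Final: ρ = 0.9117; stable; margin = 11.57/hr


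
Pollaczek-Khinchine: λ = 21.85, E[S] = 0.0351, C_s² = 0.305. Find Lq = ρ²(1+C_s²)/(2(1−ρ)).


ρ = λ·E[S] = 21.85·0.0351 = 0.7669
Lq = ρ²(1+C_s²)/(2(1−ρ)) = 0.5882·(1+0.305)/(2·0.2331)
= 0.5882·1.3050/0.4661 = 1.64672

Final: 1.64672


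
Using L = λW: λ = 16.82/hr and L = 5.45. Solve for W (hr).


W = L/λ = 5.45/16.82 = 0.3240 hr

Final: 0.3240 hr


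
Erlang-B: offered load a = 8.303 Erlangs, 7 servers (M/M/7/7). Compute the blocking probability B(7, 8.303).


B(c,a) = (a^c/c!) / Σ_{k=0}^{c} a^k/k!
a^7/7! = 539.777440
Σ terms (k=0..7): 1.00000 + 8.30300 + 34.46990 + 95.40121 + 198.02905 + 328.84704 + 455.06950 + 539.77744 = 1660.897150
B = 539.777440/1660.897150 = 0.324991

Final: 0.324991


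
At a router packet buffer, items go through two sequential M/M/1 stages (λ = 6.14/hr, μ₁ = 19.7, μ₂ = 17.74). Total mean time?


Each node sees arrival rate λ = 6.14/hr (tandem ⇒ throughput preserved).
W₁ = 1/(μ₁−λ) = 1/(19.7−6.14) = 0.07375 hr
W₂ = 1/(μ₂−λ) = 1/(17.74−6.14) = 0.08621 hr
W_total = W₁ + W₂ = 0.07375 + 0.08621 = 0.15995 hr

Final: 0.15995 hr


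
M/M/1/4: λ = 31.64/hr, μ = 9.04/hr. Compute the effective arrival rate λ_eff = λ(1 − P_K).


ρ = 3.5000; P_K = (1−ρ)ρ^4/(1−ρ^5) = 0.715648
λ_eff = λ(1 − P_K) = 31.64·(1 − 0.715648) = 31.64·0.284352 = 8.9969 /hr

Final: 8.9969 /hr


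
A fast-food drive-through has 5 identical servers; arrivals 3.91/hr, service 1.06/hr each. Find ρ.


ρ = λ/(cμ) = 3.91/(5·1.06) = 3.91/5.30 = 0.7377

Final: 0.7377


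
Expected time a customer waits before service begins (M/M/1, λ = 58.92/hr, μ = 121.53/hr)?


ρ = 58.92/121.53 = 0.4848
Wq = ρ/(μ−λ) = 0.4848/(121.53 − 58.92) = 0.4848/62.61 = 0.007743 hr

Final: 0.007743 hr


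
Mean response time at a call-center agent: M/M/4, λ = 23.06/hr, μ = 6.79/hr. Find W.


a = 3.3962; ρ = 0.8490; P₀ = 0.018723
Lq = P₀·a^c·ρ/(c!(1−ρ)²) = 3.86668
Wq = Lq/λ = 3.86668/23.06 = 0.16768 hr
W = Wq + 1/μ = 0.16768 + 0.14728 = 0.31495 hr

Final: 0.31495 hr


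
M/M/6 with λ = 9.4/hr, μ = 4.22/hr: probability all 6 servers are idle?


a = λ/μ = 9.4/4.22 = 2.2275; ρ = a/c = 0.3712
Σ_{k=0}^{5} a^k/k! (terms k=0..5) = 1.00000 + 2.22749 + 2.48085 + 1.84202 + 1.02577 + 0.45698 = 9.03311
Tail: a^6/(6!(1−ρ)) = 122.14970/(720·0.6288) = 0.26982
P₀ = 1/(9.03311 + 0.26982) = 1/9.30294 = 0.107493

Final: 0.107493


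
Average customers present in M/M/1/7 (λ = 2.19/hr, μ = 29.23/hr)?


ρ = 2.19/29.23 = 0.07492
L = ρ[1 − (K+1)ρ^K + Kρ^(K+1)] / [(1−ρ)(1−ρ^(K+1))]
Numerator: 0.07492·(1 − 8·0.00000001325 + 7·9.929e-10) = 0.074923
Denominator: (0.9251)·(1.000000) = 0.925077
L = 0.074923/0.925077 = 0.08099

Final: 0.08099


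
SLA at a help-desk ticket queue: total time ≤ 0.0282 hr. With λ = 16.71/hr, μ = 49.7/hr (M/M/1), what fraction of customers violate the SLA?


W ~ Exponential(μ−λ) for M/M/1.
μ − λ = 49.7 − 16.71 = 32.9900
P(W > t) = e^{−(μ−λ)t} = e^{−0.9303} = 0.394428

Final: 0.394428


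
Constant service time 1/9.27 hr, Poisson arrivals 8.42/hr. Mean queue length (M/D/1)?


ρ = 8.42/9.27 = 0.9083
M/D/1: Lq = ρ²/(2(1−ρ)) = 0.8250/(2·0.09169) = 4.49879

Final: 4.49879


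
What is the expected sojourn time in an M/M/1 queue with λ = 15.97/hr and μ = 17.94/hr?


W = 1/(μ−λ) = 1/(17.94 − 15.97) = 1/1.97 = 0.5076 hr

Final: 0.5076 hr


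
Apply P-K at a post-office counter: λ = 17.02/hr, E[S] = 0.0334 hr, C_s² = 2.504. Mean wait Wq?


ρ = λ·E[S] = 17.02·0.0334 = 0.5685
E[S²] = E[S]²(1+C_s²) = 0.0334²·(1+2.504) = 0.003909
Wq = λ·E[S²]/(2(1−ρ)) = 17.02·0.003909/(2·0.4315) = 0.07709 hr

Final: 0.07709 hr


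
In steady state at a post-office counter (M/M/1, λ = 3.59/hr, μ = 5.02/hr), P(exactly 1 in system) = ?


ρ = 3.59/5.02 = 0.7151
P_n = (1−ρ)·ρ^n = (1 − 0.7151)·0.7151^1 = 0.2849·0.715139 = 0.203715

Final: 0.203715


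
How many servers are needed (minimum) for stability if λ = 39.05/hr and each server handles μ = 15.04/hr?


Stability requires cμ > λ ⇔ c > λ/μ.
λ/μ = 39.05/15.04 = 2.5964
Minimum integer c = ⌊2.5964⌋ + 1 = 3
Check: 3·15.04 = 45.12 > 39.05, while 2·15.04 = 30.08 ≤ 39.05

Final: 3 servers


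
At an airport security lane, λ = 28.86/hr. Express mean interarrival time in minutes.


Mean interarrival time = 1/λ = 1/28.86 hour = 0.03465 hour
In minutes: 0.03465 × 60 = 2.0790 min

Final: 2.0790 min


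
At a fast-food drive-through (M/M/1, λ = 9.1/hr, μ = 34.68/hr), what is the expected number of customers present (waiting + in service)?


ρ = λ/μ = 9.1/34.68 = 0.2624
L = ρ/(1−ρ) = 0.2624/(1 − 0.2624) = 0.2624/0.7376 = 0.3557

Final: 0.3557


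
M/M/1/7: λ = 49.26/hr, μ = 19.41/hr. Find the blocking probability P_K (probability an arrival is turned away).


ρ = λ/μ = 49.26/19.41 = 2.5379
P_K = (1−ρ)ρ^K/(1−ρ^(K+1)) = (-1.5379·678.081826)/(1 − 1720.881544)
= -1042.799718/-1719.881544 = 0.606321

Final: 0.606321


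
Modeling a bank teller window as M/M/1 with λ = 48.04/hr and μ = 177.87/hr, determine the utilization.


ρ = λ/μ = 48.04/177.87 = 0.2701

Final: 0.2701


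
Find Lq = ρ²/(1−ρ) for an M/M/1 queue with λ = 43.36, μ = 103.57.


ρ = 43.36/103.57 = 0.4187
Lq = ρ²/(1−ρ) = 0.1753/0.5813 = 0.3015

Final: 0.3015


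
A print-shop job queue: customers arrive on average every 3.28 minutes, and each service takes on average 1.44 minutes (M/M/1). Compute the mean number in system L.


λ = 60/3.28 = 18.2927 /hr
μ = 60/1.44 = 41.6667 /hr
ρ = λ/μ = 18.2927/41.6667 = 0.4390
L = ρ/(1−ρ) = 0.4390/0.5610 = 0.7826

Final: 0.7826


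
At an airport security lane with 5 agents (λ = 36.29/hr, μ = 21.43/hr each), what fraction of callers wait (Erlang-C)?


a = λ/μ = 1.6934; ρ = a/5 = 0.3387
P₀ = 0.183326 (from M/M/c formula)
C(c,a) = [a^c/(c!(1−ρ))]·P₀ = [13.92592/(120·0.6613)]·0.183326
= 0.17548·0.183326 = 0.032171

Final: 0.032171


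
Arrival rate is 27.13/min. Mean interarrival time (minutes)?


Mean interarrival time = 1/λ = 1/27.13 minute = 0.03686 minute
In minutes: 0.03686 × 1 = 0.03686 min

Final: 0.03686 min


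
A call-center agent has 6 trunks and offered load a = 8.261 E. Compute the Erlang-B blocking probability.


B(c,a) = (a^c/c!) / Σ_{k=0}^{c} a^k/k!
a^6/6! = 441.431415
Σ terms (k=0..6): 1.00000 + 8.26100 + 34.12206 + 93.96078 + 194.05250 + 320.61354 + 441.43141 = 1093.441302
B = 441.431415/1093.441302 = 0.403708

Final: 0.403708


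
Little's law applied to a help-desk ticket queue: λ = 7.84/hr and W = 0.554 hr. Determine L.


L = λW = 7.84·0.554 = 4.3434

Final: 4.3434


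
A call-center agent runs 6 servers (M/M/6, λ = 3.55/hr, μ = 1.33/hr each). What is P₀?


a = λ/μ = 3.55/1.33 = 2.6692; ρ = a/c = 0.4449
Σ_{k=0}^{5} a^k/k! (terms k=0..5) = 1.00000 + 2.66917 + 3.56224 + 3.16941 + 2.11493 + 1.12902 = 13.64478
Tail: a^6/(6!(1−ρ)) = 361.62652/(720·0.5551) = 0.90475
P₀ = 1/(13.64478 + 0.90475) = 1/14.54952 = 0.068731

Final: 0.068731


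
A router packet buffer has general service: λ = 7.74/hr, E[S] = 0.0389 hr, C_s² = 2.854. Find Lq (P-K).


ρ = λ·E[S] = 7.74·0.0389 = 0.3011
Lq = ρ²(1+C_s²)/(2(1−ρ)) = 0.09065·(1+2.854)/(2·0.6989)
= 0.09065·3.8540/1.3978 = 0.24994

Final: 0.24994


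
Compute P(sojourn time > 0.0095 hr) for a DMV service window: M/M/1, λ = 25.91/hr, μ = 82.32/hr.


W ~ Exponential(μ−λ) for M/M/1.
μ − λ = 82.32 − 25.91 = 56.4100
P(W > t) = e^{−(μ−λ)t} = e^{−0.5359} = 0.585145

Final: 0.585145


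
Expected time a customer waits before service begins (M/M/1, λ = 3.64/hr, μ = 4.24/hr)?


ρ = 3.64/4.24 = 0.8585
Wq = ρ/(μ−λ) = 0.8585/(4.24 − 3.64) = 0.8585/0.6000 = 1.4308 hr

Final: 1.4308 hr


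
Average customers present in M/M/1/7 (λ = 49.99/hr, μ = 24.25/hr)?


ρ = 49.99/24.25 = 2.0614
L = ρ[1 − (K+1)ρ^K + Kρ^(K+1)] / [(1−ρ)(1−ρ^(K+1))]
Numerator: 2.0614·(1 − 8·158.197551 + 7·326.115282) = 2099.016326
Denominator: (-1.0614)·(-325.115282) = 345.091437
L = 2099.016326/345.091437 = 6.0825

Final: 6.0825


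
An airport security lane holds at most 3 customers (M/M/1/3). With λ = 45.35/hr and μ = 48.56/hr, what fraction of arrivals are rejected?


ρ = λ/μ = 45.35/48.56 = 0.9339
P_K = (1−ρ)ρ^K/(1−ρ^(K+1)) = (0.06610·0.814509)/(1 − 0.760667)
= 0.053842/0.239333 = 0.224967

Final: 0.224967


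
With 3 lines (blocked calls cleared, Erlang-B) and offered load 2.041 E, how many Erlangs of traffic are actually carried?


B(3,2.041) = 0.216642 (Erlang-B)
Carried load = a(1 − B) = 2.041·(1 − 0.216642) = 2.041·0.783358 = 1.5988 E

Final: 1.5988 Erlangs


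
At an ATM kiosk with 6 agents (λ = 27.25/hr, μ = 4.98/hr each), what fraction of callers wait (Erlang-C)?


a = λ/μ = 5.4719; ρ = a/6 = 0.9120
P₀ = 0.001816 (from M/M/c formula)
C(c,a) = [a^c/(c!(1−ρ))]·P₀ = [26842.50132/(720·0.08802)]·0.001816
= 423.56038·0.001816 = 0.769351

Final: 0.769351


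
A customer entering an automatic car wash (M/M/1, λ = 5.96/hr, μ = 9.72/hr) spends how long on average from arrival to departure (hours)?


W = 1/(μ−λ) = 1/(9.72 − 5.96) = 1/3.76 = 0.2660 hr

Final: 0.2660 hr


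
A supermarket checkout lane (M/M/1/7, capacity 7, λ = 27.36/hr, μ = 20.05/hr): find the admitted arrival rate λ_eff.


ρ = 1.3646; P_K = (1−ρ)ρ^7/(1−ρ^8) = 0.291417
λ_eff = λ(1 − P_K) = 27.36·(1 − 0.291417) = 27.36·0.708583 = 19.3868 /hr

Final: 19.3868 /hr


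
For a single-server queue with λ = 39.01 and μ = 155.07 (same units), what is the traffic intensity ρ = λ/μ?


ρ = λ/μ = 39.01/155.07 = 0.2516

Final: 0.2516


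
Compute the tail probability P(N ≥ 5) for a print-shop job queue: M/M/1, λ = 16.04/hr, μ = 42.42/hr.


ρ = 16.04/42.42 = 0.3781
P(N ≥ n) = ρ^n = 0.3781^5 = 0.007730

Final: 0.007730


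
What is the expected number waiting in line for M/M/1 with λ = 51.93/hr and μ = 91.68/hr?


ρ = 51.93/91.68 = 0.5664
Lq = ρ²/(1−ρ) = 0.3208/0.4336 = 0.7400

Final: 0.7400


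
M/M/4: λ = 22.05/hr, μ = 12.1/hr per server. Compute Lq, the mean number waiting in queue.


a = λ/μ = 1.8223; ρ = a/4 = 0.4556
P₀ = 0.157845
Lq = P₀·a^c·ρ / (c!·(1−ρ)²) = 0.157845·11.02790·0.4556/(24·0.29639)
= 0.11148

Final: 0.11148


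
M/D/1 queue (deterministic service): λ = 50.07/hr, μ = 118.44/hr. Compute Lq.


ρ = 50.07/118.44 = 0.4227
M/D/1: Lq = ρ²/(2(1−ρ)) = 0.1787/(2·0.5773) = 0.15480

Final: 0.15480


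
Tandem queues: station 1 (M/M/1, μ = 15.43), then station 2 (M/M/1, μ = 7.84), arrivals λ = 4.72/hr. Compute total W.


Each node sees arrival rate λ = 4.72/hr (tandem ⇒ throughput preserved).
W₁ = 1/(μ₁−λ) = 1/(15.43−4.72) = 0.09337 hr
W₂ = 1/(μ₂−λ) = 1/(7.84−4.72) = 0.32051 hr
W_total = W₁ + W₂ = 0.09337 + 0.32051 = 0.41388 hr

Final: 0.41388 hr


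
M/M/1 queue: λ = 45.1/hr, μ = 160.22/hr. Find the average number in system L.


ρ = λ/μ = 45.1/160.22 = 0.2815
L = ρ/(1−ρ) = 0.2815/(1 − 0.2815) = 0.2815/0.7185 = 0.3918

Final: 0.3918


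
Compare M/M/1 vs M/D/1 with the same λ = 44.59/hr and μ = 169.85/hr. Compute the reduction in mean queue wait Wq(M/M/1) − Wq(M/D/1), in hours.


ρ = 44.59/169.85 = 0.2625
Wq(M/M/1) = ρ/(μ−λ) = 0.2625/125.26 = 0.002096 hr
Wq(M/D/1) = ρ/(2(μ−λ)) = 0.001048 hr
Savings = 0.002096 − 0.001048 = 0.001048 hr

Final: 0.001048 hr


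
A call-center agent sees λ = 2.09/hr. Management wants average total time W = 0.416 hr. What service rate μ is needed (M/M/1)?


W = 1/(μ−λ) ⇒ μ − λ = 1/W = 1/0.416 = 2.4038
μ = λ + 1/W = 2.09 + 2.4038 = 4.4938 per hr

Final: 4.4938 /hr


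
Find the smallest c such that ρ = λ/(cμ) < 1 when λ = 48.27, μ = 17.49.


Stability requires cμ > λ ⇔ c > λ/μ.
λ/μ = 48.27/17.49 = 2.7599
Minimum integer c = ⌊2.7599⌋ + 1 = 3
Check: 3·17.49 = 52.47 > 48.27, while 2·17.49 = 34.98 ≤ 48.27

Final: 3 servers


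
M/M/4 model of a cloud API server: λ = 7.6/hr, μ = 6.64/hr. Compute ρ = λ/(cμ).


ρ = λ/(cμ) = 7.6/(4·6.64) = 7.6/26.56 = 0.2861

Final: 0.2861


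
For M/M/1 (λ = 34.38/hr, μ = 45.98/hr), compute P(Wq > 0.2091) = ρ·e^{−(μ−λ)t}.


ρ = 34.38/45.98 = 0.7477
P(Wq > t) = ρ·e^{−(μ−λ)t} = 0.7477·e^{−2.4256}
= 0.7477·0.088429 = 0.066120

Final: 0.066120


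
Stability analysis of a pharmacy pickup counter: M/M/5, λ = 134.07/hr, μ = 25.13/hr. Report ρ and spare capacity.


Total capacity cμ = 5·25.13 = 125.65/hr
ρ = λ/(cμ) = 134.07/125.65 = 1.0670
Stable ⇔ ρ < 1: NO
Spare capacity = cμ − λ = 125.65 − 134.07 = -8.42/hr

Final: ρ = 1.0670; unstable; margin = -8.42/hr


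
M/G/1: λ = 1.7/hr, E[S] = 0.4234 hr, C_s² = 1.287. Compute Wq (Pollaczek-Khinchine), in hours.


ρ = λ·E[S] = 1.7·0.4234 = 0.7198
E[S²] = E[S]²(1+C_s²) = 0.4234²·(1+1.287) = 0.409985
Wq = λ·E[S²]/(2(1−ρ)) = 1.7·0.409985/(2·0.2802) = 1.24362 hr

Final: 1.24362 hr


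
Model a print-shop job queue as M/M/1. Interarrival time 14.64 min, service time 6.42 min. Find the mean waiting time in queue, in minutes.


λ = 60/14.64 = 4.0984 /hr
μ = 60/6.42 = 9.3458 /hr
ρ = λ/μ = 4.0984/9.3458 = 0.4385
Wq = ρ/(μ−λ) = 0.4385/(9.3458−4.0984) = 0.08357 hr
In minutes: 0.08357·60 = 5.014 min

Final: 5.014 min


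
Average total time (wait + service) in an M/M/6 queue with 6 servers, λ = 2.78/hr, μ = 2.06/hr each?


a = 1.3495; ρ = 0.2249; P₀ = 0.259333
Lq = P₀·a^c·ρ/(c!(1−ρ)²) = 0.0008146
Wq = Lq/λ = 0.0008146/2.78 = 0.0002930 hr
W = Wq + 1/μ = 0.0002930 + 0.48544 = 0.48573 hr

Final: 0.48573 hr


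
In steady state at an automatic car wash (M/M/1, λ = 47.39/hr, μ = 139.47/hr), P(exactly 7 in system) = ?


ρ = 47.39/139.47 = 0.3398
P_n = (1−ρ)·ρ^n = (1 − 0.3398)·0.3398^7 = 0.6602·0.0005229 = 0.0003452

Final: 0.0003452


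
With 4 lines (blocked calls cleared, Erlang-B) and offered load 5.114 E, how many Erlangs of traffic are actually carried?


B(4,5.114) = 0.407243 (Erlang-B)
Carried load = a(1 − B) = 5.114·(1 − 0.407243) = 5.114·0.592757 = 3.0314 E

Final: 3.0314 Erlangs


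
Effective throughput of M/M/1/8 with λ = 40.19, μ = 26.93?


ρ = 1.4924; P_K = (1−ρ)ρ^8/(1−ρ^9) = 0.339169
λ_eff = λ(1 − P_K) = 40.19·(1 − 0.339169) = 40.19·0.660831 = 26.5588 /hr

Final: 26.5588 /hr


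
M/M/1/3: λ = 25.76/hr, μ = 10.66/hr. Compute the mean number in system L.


ρ = 25.76/10.66 = 2.4165
L = ρ[1 − (K+1)ρ^K + Kρ^(K+1)] / [(1−ρ)(1−ρ^(K+1))]
Numerator: 2.4165·(1 − 4·14.111265 + 3·34.100019) = 113.225576
Denominator: (-1.4165)·(-33.100019) = 46.886518
L = 113.225576/46.886518 = 2.4149

Final: 2.4149


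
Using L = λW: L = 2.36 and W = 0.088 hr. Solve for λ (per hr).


λ = L/W = 2.36/0.088 = 26.8182 /hr

Final: 26.8182 /hr


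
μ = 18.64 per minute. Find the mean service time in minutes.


Mean service time = 1/μ = 1/18.64 minute = 0.05365 minute
In minutes: 0.05365 × 1 = 0.05365 min

Final: 0.05365 min


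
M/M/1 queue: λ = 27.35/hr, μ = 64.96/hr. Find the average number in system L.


ρ = λ/μ = 27.35/64.96 = 0.4210
L = ρ/(1−ρ) = 0.4210/(1 − 0.4210) = 0.4210/0.5790 = 0.7272

Final: 0.7272


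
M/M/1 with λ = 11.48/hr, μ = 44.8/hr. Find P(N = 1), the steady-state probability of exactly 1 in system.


ρ = 11.48/44.8 = 0.2563
P_n = (1−ρ)·ρ^n = (1 − 0.2563)·0.2563^1 = 0.7437·0.256250 = 0.190586

Final: 0.190586


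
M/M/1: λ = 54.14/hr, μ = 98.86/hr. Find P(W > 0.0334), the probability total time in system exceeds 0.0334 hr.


W ~ Exponential(μ−λ) for M/M/1.
μ − λ = 98.86 − 54.14 = 44.7200
P(W > t) = e^{−(μ−λ)t} = e^{−1.4936} = 0.224552

Final: 0.224552


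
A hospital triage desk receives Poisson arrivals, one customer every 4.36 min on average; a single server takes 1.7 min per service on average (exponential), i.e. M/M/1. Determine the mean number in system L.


λ = 60/4.36 = 13.7615 /hr
μ = 60/1.7 = 35.2941 /hr
ρ = λ/μ = 13.7615/35.2941 = 0.3899
L = ρ/(1−ρ) = 0.3899/0.6101 = 0.6391

Final: 0.6391
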